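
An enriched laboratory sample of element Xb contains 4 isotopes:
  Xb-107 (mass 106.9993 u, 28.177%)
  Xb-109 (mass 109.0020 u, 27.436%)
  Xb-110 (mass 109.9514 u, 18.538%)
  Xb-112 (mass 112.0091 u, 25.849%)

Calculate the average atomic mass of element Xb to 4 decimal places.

Weight each isotope mass by its fractional abundance: 0.28177 × 106.9993 + 0.27436 × 109.0020 + 0.18538 × 109.9514 + 0.25849 × 112.0091
= 30.14919 + 29.90579 + 20.38279 + 28.95323 = 109.39100 u

109.3910 u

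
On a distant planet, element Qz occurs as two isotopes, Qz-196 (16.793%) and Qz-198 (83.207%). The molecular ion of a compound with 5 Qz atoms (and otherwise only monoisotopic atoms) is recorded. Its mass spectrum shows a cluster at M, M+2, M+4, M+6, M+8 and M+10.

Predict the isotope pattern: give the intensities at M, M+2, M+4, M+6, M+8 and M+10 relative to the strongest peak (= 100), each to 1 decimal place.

Expanding (0.16793 + 0.83207)^5:
P(M) = 0.16793^5 = 0.000134
P(M+2) = 5 × 0.16793^4 × 0.83207^1 = 0.003309
P(M+4) = 10 × 0.16793^3 × 0.83207^2 = 0.032787
P(M+6) = 10 × 0.16793^2 × 0.83207^3 = 0.162456
P(M+8) = 5 × 0.16793^1 × 0.83207^4 = 0.402474
P(M+10) = 0.83207^5 = 0.398841
The M+8 peak is largest (0.402474); scaling to 100 gives 0.0 : 0.8 : 8.1 : 40.4 : 100.0 : 99.1.

0.0 : 0.8 : 8.1 : 40.4 : 100.0 : 99.1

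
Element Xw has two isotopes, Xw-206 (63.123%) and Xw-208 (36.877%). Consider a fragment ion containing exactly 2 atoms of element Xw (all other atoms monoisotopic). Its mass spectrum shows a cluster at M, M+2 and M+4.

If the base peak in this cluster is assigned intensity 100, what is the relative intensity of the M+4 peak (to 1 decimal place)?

Binomial terms of (0.63123 + 0.36877)^2: M 0.3985, M+2 0.4656, M+4 0.1360 → M+2 is the base peak.
P(M+2) = C(2,1) × 0.63123^1 × 0.36877^1 = 2 × 0.63123 × 0.36877 = 0.465557 (base)
P(M+4) = C(2,2) × 0.63123^0 × 0.36877^2 = 1 × 1.0000 × 0.13599131 = 0.135991
Relative intensity = 0.135991 / 0.465557 × 100 = 29.2

29.2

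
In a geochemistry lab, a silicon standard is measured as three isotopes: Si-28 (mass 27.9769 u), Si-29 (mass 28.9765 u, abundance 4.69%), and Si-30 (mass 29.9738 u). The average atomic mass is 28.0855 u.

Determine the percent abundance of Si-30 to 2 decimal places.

Let x and y be the fractions of Si-28 and Si-30. Then x + y = 1 − 0.0469 = 0.9531 and 27.9769x + 29.9738y = 28.0855 − 0.0469×28.9765 = 26.72650215.
Substituting: 27.9769x + 29.9738(0.9531 − x) = 26.72650215
(27.9769 − 29.9738)x = -1.84152663  ⇒  x = 0.92219, y = 0.03091
Si-28: 92.22%, Si-30: 3.09%.

3.09%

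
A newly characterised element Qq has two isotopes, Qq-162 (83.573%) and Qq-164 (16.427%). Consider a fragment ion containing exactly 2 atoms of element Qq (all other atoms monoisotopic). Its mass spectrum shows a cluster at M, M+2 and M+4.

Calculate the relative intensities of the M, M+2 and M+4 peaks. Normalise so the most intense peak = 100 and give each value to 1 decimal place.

100.0 : 39.3 : 3.9

Expanding (0.83573 + 0.16427)^2:
P(M) = 0.83573^2 = 0.698445
P(M+2) = 2 × 0.83573^1 × 0.16427^1 = 0.274571
P(M+4) = 0.16427^2 = 0.026985
The M peak is largest (0.698445); scaling to 100 gives 100.0 : 39.3 : 3.9.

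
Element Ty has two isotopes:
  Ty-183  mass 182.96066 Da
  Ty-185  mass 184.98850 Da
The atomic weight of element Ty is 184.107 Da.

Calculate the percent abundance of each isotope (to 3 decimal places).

Writing the weighted mean with unknown fraction x of Ty-183:
182.96066·x + 184.98850·(1 − x) = 184.107
(182.96066 − 184.98850)·x = 184.107 − 184.98850
x = -0.88150 / -2.02784 = 0.43470 → 43.470% Ty-183, 56.530% Ty-185.

Ty-183: 43.470%, Ty-185: 56.530%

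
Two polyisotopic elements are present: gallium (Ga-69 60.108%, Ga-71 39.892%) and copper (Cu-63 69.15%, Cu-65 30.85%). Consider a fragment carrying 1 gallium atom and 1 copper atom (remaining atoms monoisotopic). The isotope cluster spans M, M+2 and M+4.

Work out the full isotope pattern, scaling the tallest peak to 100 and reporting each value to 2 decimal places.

90.11 : 100.00 : 26.68

Gallium pattern (n=1): 0.60108 : 0.39892
Copper pattern (n=1): 0.6915 : 0.3085
Convolve the two distributions (both contribute in 2-u steps):
  M: 0.60108×0.6915 = 0.415647
  M+2: 0.60108×0.3085 + 0.39892×0.6915 = 0.461286
  M+4: 0.39892×0.3085 = 0.123067
Scale to base peak (0.461286) = 100: 90.11 : 100.00 : 26.68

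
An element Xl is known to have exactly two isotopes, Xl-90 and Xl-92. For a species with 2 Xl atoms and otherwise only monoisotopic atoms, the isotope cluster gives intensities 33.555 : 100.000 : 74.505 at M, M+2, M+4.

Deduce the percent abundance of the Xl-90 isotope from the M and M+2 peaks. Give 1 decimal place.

Let p = fractional abundance of Xl-90. I(M+2)/I(M) = [C(2,1)·p^1·(1−p)] / p^2 = 2·(1−p)/p = 100.000/33.555 = 2.9802
(1−p)/p = 2.9802/2 = 1.4901  ⇒  p = 1/(1 + 1.4901) = 0.4016
Xl-90: 40.2%, Xl-92: 59.8%.

40.2%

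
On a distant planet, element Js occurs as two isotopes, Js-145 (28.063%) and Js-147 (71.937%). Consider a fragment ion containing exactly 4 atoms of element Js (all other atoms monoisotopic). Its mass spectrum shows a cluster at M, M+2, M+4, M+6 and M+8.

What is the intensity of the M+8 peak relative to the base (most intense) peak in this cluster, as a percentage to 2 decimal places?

64.09%

Term probabilities: M 0.0062, M+2 0.0636, M+4 0.2445, M+6 0.4179, M+8 0.2678. Base peak = M+6.
P(M+6) = C(4,3) × 0.28063^1 × 0.71937^3 = 4 × 0.28063 × 0.37226908 = 0.417879 (base)
P(M+8) = C(4,4) × 0.28063^0 × 0.71937^4 = 1 × 1.0000 × 0.26779921 = 0.267799
Relative intensity = 0.267799 / 0.417879 × 100 = 64.09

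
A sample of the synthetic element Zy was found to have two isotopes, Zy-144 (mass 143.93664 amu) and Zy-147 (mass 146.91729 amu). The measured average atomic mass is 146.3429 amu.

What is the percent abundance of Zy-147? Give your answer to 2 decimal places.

80.73%

With x = fraction of Zy-144 (so Zy-147 is 1 − x):
143.93664·x + 146.91729·(1 − x) = 146.3429
(143.93664 − 146.91729)·x = 146.3429 − 146.91729
x = -0.57439 / -2.98065 = 0.19271 → 19.27% Zy-144, 80.73% Zy-147.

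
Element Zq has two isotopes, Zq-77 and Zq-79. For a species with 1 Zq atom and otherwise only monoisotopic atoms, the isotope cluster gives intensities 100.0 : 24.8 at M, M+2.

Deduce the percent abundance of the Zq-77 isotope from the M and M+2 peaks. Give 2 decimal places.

Write p for the Zq-77 fraction. I(M+2)/I(M) = [C(1,1)·p^0·(1−p)] / p^1 = 1·(1−p)/p = 24.8/100.0 = 0.2480
(1−p)/p = 0.2480/1 = 0.2480  ⇒  p = 1/(1 + 0.2480) = 0.8013
Zq-77: 80.13%, Zq-79: 19.87%.

80.13%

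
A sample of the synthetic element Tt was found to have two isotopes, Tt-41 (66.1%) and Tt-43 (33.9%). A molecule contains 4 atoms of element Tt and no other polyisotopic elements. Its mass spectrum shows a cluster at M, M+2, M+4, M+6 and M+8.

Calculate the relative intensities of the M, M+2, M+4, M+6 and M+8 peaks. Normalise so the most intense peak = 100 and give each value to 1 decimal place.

48.7 : 100.0 : 76.9 : 26.3 : 3.4

Expanding (0.661 + 0.339)^4:
P(M) = 0.661^4 = 0.190900
P(M+2) = 4 × 0.661^3 × 0.339^1 = 0.391619
P(M+4) = 6 × 0.661^2 × 0.339^2 = 0.301268
P(M+6) = 4 × 0.661^1 × 0.339^3 = 0.103006
P(M+8) = 0.339^4 = 0.013207
The M+2 peak is largest (0.391619); scaling to 100 gives 48.7 : 100.0 : 76.9 : 26.3 : 3.4.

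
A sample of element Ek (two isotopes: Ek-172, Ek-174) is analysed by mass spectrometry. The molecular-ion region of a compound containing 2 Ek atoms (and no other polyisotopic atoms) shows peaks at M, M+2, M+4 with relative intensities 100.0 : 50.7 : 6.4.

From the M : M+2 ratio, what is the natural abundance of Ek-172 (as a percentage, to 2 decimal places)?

79.78%

Let p = fractional abundance of Ek-172. I(M+2)/I(M) = [C(2,1)·p^1·(1−p)] / p^2 = 2·(1−p)/p = 50.7/100.0 = 0.5070
(1−p)/p = 0.5070/2 = 0.2535  ⇒  p = 1/(1 + 0.2535) = 0.7978
Ek-172: 79.78%, Ek-174: 20.22%.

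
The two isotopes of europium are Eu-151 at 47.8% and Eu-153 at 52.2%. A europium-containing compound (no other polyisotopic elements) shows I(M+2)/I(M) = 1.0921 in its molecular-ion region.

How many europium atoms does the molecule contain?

1

With n Eu atoms, P(M+2)/P(M) = C(n,1)·p^(n−1)q / p^n = n·q/p = n · 0.522/0.478.
n = 1.0921 × 0.478/0.522 = 1.00 ≈ 1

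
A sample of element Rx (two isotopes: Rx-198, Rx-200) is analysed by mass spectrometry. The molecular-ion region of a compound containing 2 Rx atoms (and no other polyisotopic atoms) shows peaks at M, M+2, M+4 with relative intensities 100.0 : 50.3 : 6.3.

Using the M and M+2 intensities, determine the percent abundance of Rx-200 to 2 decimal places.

Write p for the Rx-198 fraction. I(M+2)/I(M) = [C(2,1)·p^1·(1−p)] / p^2 = 2·(1−p)/p = 50.3/100.0 = 0.5030
(1−p)/p = 0.5030/2 = 0.2515  ⇒  p = 1/(1 + 0.2515) = 0.7990
Rx-198: 79.90%, Rx-200: 20.10%.

20.10%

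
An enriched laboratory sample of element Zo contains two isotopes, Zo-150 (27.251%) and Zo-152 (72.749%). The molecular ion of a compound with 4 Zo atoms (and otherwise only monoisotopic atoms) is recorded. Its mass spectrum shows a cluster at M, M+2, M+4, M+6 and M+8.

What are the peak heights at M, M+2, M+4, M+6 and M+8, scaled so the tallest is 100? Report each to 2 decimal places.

Each Zo atom is independently Zo-150 (p = 0.27251) or Zo-152 (q = 0.72749); the cluster is the binomial expansion (p + q)^4.
P(M) = 0.27251^4 = 0.005515
P(M+2) = 4 × 0.27251^3 × 0.72749^1 = 0.058889
P(M+4) = 6 × 0.27251^2 × 0.72749^2 = 0.235814
P(M+6) = 4 × 0.27251^1 × 0.72749^3 = 0.419685
P(M+8) = 0.72749^4 = 0.280097
The M+6 peak is largest (0.419685); scaling to 100 gives 1.31 : 14.03 : 56.19 : 100.00 : 66.74.

1.31 : 14.03 : 56.19 : 100.00 : 66.74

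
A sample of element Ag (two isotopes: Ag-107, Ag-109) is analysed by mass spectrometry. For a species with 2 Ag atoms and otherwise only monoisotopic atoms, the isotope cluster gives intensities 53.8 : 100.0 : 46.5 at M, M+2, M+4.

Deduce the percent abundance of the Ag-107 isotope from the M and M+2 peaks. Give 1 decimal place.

Write p for the Ag-107 fraction. I(M+2)/I(M) = [C(2,1)·p^1·(1−p)] / p^2 = 2·(1−p)/p = 100.0/53.8 = 1.8587
(1−p)/p = 1.8587/2 = 0.9294  ⇒  p = 1/(1 + 0.9294) = 0.5183
Ag-107: 51.8%, Ag-109: 48.2%.

51.8%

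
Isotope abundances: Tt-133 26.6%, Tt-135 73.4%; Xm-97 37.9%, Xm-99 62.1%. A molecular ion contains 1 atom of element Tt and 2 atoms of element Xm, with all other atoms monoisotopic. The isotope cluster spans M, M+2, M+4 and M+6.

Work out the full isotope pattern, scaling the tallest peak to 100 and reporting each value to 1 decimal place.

8.5 : 51.5 : 100.0 : 63.2

Element Tt pattern (n=1): 0.2660 : 0.7340
Element Xm pattern (n=2): 0.143641 : 0.470718 : 0.385641
Convolve the two distributions (both contribute in 2-u steps):
  M: 0.2660×0.143641 = 0.038209
  M+2: 0.2660×0.470718 + 0.7340×0.143641 = 0.230643
  M+4: 0.2660×0.385641 + 0.7340×0.470718 = 0.448088
  M+6: 0.7340×0.385641 = 0.283060
Scale to base peak (0.448088) = 100: 8.5 : 51.5 : 100.0 : 63.2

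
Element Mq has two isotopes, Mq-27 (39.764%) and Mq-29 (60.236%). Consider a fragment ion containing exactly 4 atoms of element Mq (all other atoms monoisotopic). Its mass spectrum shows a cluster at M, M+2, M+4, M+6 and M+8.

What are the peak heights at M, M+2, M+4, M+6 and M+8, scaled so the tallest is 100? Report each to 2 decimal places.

7.19 : 43.58 : 99.02 : 100.00 : 37.87

Expanding (0.39764 + 0.60236)^4:
P(M) = 0.39764^4 = 0.025001
P(M+2) = 4 × 0.39764^3 × 0.60236^1 = 0.151491
P(M+4) = 6 × 0.39764^2 × 0.60236^2 = 0.344226
P(M+6) = 4 × 0.39764^1 × 0.60236^3 = 0.347631
P(M+8) = 0.60236^4 = 0.131651
The M+6 peak is largest (0.347631); scaling to 100 gives 7.19 : 43.58 : 99.02 : 100.00 : 37.87.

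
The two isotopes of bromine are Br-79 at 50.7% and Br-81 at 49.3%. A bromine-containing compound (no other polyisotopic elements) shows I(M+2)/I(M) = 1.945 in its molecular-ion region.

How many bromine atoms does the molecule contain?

2

With n Br atoms, P(M+2)/P(M) = C(n,1)·p^(n−1)q / p^n = n·q/p = n · 0.493/0.507.
n = 1.945 × 0.507/0.493 = 2.00 ≈ 2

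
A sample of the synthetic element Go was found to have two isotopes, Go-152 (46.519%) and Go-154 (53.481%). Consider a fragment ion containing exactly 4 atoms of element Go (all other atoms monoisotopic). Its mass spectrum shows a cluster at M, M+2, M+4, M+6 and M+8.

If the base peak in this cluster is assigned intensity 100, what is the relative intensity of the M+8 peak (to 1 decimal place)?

Binomial terms of (0.46519 + 0.53481)^4: M 0.0468, M+2 0.2154, M+4 0.3714, M+6 0.2846, M+8 0.0818 → M+4 is the base peak.
P(M+4) = C(4,2) × 0.46519^2 × 0.53481^2 = 6 × 0.21640174 × 0.28602174 = 0.371374 (base)
P(M+8) = C(4,4) × 0.46519^0 × 0.53481^4 = 1 × 1.0000 × 0.08180843 = 0.081808
Relative intensity = 0.081808 / 0.371374 × 100 = 22.0

22.0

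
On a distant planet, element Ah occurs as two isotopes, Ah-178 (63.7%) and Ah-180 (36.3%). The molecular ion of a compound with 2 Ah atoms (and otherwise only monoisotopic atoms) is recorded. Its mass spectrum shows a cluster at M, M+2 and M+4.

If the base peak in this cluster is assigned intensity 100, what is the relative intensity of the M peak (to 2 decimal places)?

87.74

Term probabilities: M 0.4058, M+2 0.4625, M+4 0.1318. Base peak = M+2.
P(M+2) = C(2,1) × 0.637^1 × 0.363^1 = 2 × 0.6370 × 0.3630 = 0.462462 (base)
P(M) = C(2,0) × 0.637^2 × 0.363^0 = 1 × 0.405769 × 1.0000 = 0.405769
Relative intensity = 0.405769 / 0.462462 × 100 = 87.74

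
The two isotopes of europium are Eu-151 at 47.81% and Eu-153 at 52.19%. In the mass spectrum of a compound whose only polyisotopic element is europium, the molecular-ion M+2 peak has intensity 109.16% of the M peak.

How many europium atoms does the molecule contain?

1

The M+2/M ratio from n Eu atoms is n · q/p = n · 0.5219/0.4781.
n = 1.0916 × 0.4781/0.5219 = 1.00 ≈ 1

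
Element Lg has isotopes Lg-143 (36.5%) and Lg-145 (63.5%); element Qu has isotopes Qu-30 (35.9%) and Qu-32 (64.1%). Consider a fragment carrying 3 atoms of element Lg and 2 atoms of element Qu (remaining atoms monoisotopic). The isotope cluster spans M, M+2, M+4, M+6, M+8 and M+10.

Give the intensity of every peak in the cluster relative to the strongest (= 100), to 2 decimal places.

1.84 : 16.18 : 56.89 : 100.00 : 87.89 : 30.90

Element Lg pattern (n=3): 0.04862712 : 0.25379362 : 0.44153138 : 0.25604788
Element Qu pattern (n=2): 0.128881 : 0.460238 : 0.410881
Convolve the two distributions (both contribute in 2-u steps):
  M: 0.04862712×0.128881 = 0.006267
  M+2: 0.04862712×0.460238 + 0.25379362×0.128881 = 0.055089
  M+4: 0.04862712×0.410881 + 0.25379362×0.460238 + 0.44153138×0.128881 = 0.193690
  M+6: 0.25379362×0.410881 + 0.44153138×0.460238 + 0.25604788×0.128881 = 0.340488
  M+8: 0.44153138×0.410881 + 0.25604788×0.460238 = 0.299260
  M+10: 0.25604788×0.410881 = 0.105205
Scale to base peak (0.340488) = 100: 1.84 : 16.18 : 56.89 : 100.00 : 87.89 : 30.90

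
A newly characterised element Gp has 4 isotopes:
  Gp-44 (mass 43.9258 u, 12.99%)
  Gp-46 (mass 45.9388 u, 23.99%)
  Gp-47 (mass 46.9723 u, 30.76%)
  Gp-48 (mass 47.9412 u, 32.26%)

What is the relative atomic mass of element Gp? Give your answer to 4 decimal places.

46.6412 u

The abundance-weighted mean is 0.1299 × 43.9258 + 0.2399 × 45.9388 + 0.3076 × 46.9723 + 0.3226 × 47.9412
= 5.70596 + 11.02072 + 14.44868 + 15.46583 = 46.64119 u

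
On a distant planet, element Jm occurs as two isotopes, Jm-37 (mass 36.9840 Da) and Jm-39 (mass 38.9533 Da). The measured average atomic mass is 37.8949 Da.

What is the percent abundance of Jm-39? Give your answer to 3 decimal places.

Let x be the fractional abundance of Jm-37; then Jm-39 has abundance 1 − x.
36.9840·x + 38.9533·(1 − x) = 37.8949
(36.9840 − 38.9533)·x = 37.8949 − 38.9533
x = -1.0584 / -1.9693 = 0.53745 → 53.745% Jm-37, 46.255% Jm-39.

46.255%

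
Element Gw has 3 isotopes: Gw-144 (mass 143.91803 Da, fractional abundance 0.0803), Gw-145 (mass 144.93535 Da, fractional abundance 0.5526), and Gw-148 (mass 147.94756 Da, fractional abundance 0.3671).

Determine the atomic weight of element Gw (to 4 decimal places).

145.9594 Da

Weight each isotope mass by its fractional abundance: 0.0803 × 143.91803 + 0.5526 × 144.93535 + 0.3671 × 147.94756
= 11.556618 + 80.091274 + 54.311549 = 145.959441 Da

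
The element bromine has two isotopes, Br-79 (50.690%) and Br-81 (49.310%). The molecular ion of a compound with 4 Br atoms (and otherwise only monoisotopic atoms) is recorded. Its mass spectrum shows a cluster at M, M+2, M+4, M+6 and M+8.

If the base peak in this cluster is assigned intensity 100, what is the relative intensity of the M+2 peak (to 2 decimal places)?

68.53

Binomial terms of (0.50690 + 0.49310)^4: M 0.0660, M+2 0.2569, M+4 0.3749, M+6 0.2431, M+8 0.0591 → M+4 is the base peak.
P(M+4) = C(4,2) × 0.50690^2 × 0.49310^2 = 6 × 0.25694761 × 0.24314761 = 0.374857 (base)
P(M+2) = C(4,1) × 0.50690^3 × 0.49310^1 = 4 × 0.13024674 × 0.4931 = 0.256899
Relative intensity = 0.256899 / 0.374857 × 100 = 68.53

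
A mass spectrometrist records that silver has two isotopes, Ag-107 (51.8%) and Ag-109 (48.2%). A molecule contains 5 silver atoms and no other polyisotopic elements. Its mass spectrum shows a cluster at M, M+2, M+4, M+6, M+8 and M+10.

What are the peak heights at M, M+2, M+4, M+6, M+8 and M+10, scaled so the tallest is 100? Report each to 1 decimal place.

11.5 : 53.7 : 100.0 : 93.1 : 43.3 : 8.1

Each Ag atom is independently Ag-107 (p = 0.518) or Ag-109 (q = 0.482); the cluster is the binomial expansion (p + q)^5.
P(M) = 0.518^5 = 0.037295
P(M+2) = 5 × 0.518^4 × 0.482^1 = 0.173515
P(M+4) = 10 × 0.518^3 × 0.482^2 = 0.322911
P(M+6) = 10 × 0.518^2 × 0.482^3 = 0.300470
P(M+8) = 5 × 0.518^1 × 0.482^4 = 0.139794
P(M+10) = 0.482^5 = 0.026016
The M+4 peak is largest (0.322911); scaling to 100 gives 11.5 : 53.7 : 100.0 : 93.1 : 43.3 : 8.1.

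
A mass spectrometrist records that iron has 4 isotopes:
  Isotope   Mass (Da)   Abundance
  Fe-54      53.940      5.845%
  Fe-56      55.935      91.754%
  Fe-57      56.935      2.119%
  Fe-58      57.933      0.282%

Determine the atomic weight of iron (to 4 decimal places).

55.8452 Da

Weight each isotope mass by its fractional abundance: 0.05845 × 53.940 + 0.91754 × 55.935 + 0.02119 × 56.935 + 0.00282 × 57.933
= 3.15279 + 51.32260 + 1.20645 + 0.16337 = 55.84521 Da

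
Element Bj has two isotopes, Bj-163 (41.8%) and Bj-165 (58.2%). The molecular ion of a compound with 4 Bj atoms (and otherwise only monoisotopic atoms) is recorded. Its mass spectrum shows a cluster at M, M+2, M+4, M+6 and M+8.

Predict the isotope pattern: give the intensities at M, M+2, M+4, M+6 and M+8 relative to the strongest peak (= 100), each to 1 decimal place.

8.6 : 47.9 : 100.0 : 92.8 : 32.3

Expanding (0.418 + 0.582)^4:
P(M) = 0.418^4 = 0.030528
P(M+2) = 4 × 0.418^3 × 0.582^1 = 0.170025
P(M+4) = 6 × 0.418^2 × 0.582^2 = 0.355099
P(M+6) = 4 × 0.418^1 × 0.582^3 = 0.329614
P(M+8) = 0.582^4 = 0.114734
The M+4 peak is largest (0.355099); scaling to 100 gives 8.6 : 47.9 : 100.0 : 92.8 : 32.3.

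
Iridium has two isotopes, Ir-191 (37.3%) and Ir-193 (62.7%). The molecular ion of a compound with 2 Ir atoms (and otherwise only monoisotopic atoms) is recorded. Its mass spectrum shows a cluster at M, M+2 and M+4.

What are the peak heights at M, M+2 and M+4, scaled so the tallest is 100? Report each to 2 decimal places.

29.74 : 100.00 : 84.05

Expanding (0.373 + 0.627)^2:
P(M) = 0.373^2 = 0.139129
P(M+2) = 2 × 0.373^1 × 0.627^1 = 0.467742
P(M+4) = 0.627^2 = 0.393129
The M+2 peak is largest (0.467742); scaling to 100 gives 29.74 : 100.00 : 84.05.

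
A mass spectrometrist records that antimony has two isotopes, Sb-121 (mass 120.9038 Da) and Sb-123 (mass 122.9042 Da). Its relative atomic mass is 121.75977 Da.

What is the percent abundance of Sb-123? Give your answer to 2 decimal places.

42.79%

Writing the weighted mean with unknown fraction x of Sb-121:
120.9038·x + 122.9042·(1 − x) = 121.75977
(120.9038 − 122.9042)·x = 121.75977 − 122.9042
x = -1.14443 / -2.0004 = 0.57210 → 57.21% Sb-121, 42.79% Sb-123.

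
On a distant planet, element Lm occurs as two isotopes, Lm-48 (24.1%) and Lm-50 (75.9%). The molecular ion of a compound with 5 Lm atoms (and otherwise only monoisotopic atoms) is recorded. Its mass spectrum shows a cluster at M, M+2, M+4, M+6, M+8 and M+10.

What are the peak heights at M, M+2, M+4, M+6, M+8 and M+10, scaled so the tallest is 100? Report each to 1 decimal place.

0.2 : 3.2 : 20.2 : 63.5 : 100.0 : 63.0

Each Lm atom is independently Lm-48 (p = 0.241) or Lm-50 (q = 0.759); the cluster is the binomial expansion (p + q)^5.
P(M) = 0.241^5 = 0.000813
P(M+2) = 5 × 0.241^4 × 0.759^1 = 0.012802
P(M+4) = 10 × 0.241^3 × 0.759^2 = 0.080637
P(M+6) = 10 × 0.241^2 × 0.759^3 = 0.253957
P(M+8) = 5 × 0.241^1 × 0.759^4 = 0.399903
P(M+10) = 0.759^5 = 0.251889
The M+8 peak is largest (0.399903); scaling to 100 gives 0.2 : 3.2 : 20.2 : 63.5 : 100.0 : 63.0.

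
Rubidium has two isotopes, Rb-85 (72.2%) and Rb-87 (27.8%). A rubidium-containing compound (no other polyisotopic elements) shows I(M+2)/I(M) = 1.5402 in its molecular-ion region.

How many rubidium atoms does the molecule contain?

The M+2/M ratio from n Rb atoms is n · q/p = n · 0.278/0.722.
n = 1.5402 × 0.722/0.278 = 4.00 ≈ 4

4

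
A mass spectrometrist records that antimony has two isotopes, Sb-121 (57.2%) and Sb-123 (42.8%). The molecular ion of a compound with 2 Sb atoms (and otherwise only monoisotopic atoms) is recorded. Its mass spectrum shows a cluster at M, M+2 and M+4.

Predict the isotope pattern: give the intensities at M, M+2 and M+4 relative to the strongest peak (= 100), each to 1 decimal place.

66.8 : 100.0 : 37.4

Each Sb atom is independently Sb-121 (p = 0.572) or Sb-123 (q = 0.428); the cluster is the binomial expansion (p + q)^2.
P(M) = 0.572^2 = 0.327184
P(M+2) = 2 × 0.572^1 × 0.428^1 = 0.489632
P(M+4) = 0.428^2 = 0.183184
The M+2 peak is largest (0.489632); scaling to 100 gives 66.8 : 100.0 : 37.4.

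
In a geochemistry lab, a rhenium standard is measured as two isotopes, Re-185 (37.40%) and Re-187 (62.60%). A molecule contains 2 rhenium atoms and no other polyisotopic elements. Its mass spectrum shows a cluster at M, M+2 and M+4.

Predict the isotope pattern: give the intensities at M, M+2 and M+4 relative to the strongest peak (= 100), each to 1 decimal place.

29.9 : 100.0 : 83.7

Expanding (0.3740 + 0.6260)^2:
P(M) = 0.3740^2 = 0.139876
P(M+2) = 2 × 0.3740^1 × 0.6260^1 = 0.468248
P(M+4) = 0.6260^2 = 0.391876
The M+2 peak is largest (0.468248); scaling to 100 gives 29.9 : 100.0 : 83.7.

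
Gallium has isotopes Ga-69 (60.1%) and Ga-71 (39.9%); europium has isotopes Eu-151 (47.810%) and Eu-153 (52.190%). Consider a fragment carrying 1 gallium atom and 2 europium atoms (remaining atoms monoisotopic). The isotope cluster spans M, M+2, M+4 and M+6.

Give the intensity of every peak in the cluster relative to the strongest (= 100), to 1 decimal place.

Gallium pattern (n=1): 0.6010 : 0.3990
Europium pattern (n=2): 0.22857961 : 0.49904078 : 0.27237961
Convolve the two distributions (both contribute in 2-u steps):
  M: 0.6010×0.22857961 = 0.137376
  M+2: 0.6010×0.49904078 + 0.3990×0.22857961 = 0.391127
  M+4: 0.6010×0.27237961 + 0.3990×0.49904078 = 0.362817
  M+6: 0.3990×0.27237961 = 0.108679
Scale to base peak (0.391127) = 100: 35.1 : 100.0 : 92.8 : 27.8

35.1 : 100.0 : 92.8 : 27.8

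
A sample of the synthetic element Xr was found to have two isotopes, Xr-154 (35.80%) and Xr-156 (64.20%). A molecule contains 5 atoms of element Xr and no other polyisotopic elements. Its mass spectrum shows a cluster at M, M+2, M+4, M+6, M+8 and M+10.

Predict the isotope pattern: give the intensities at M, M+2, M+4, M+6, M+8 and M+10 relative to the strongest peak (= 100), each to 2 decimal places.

Each Xr atom is independently Xr-154 (p = 0.3580) or Xr-156 (q = 0.6420); the cluster is the binomial expansion (p + q)^5.
P(M) = 0.3580^5 = 0.005881
P(M+2) = 5 × 0.3580^4 × 0.6420^1 = 0.052727
P(M+4) = 10 × 0.3580^3 × 0.6420^2 = 0.189112
P(M+6) = 10 × 0.3580^2 × 0.6420^3 = 0.339134
P(M+8) = 5 × 0.3580^1 × 0.6420^4 = 0.304084
P(M+10) = 0.6420^5 = 0.109062
The M+6 peak is largest (0.339134); scaling to 100 gives 1.73 : 15.55 : 55.76 : 100.00 : 89.66 : 32.16.

1.73 : 15.55 : 55.76 : 100.00 : 89.66 : 32.16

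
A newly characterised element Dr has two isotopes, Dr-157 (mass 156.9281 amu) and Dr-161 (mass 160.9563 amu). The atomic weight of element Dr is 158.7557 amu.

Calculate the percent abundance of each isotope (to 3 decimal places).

With x = fraction of Dr-157 (so Dr-161 is 1 − x):
156.9281·x + 160.9563·(1 − x) = 158.7557
(156.9281 − 160.9563)·x = 158.7557 − 160.9563
x = -2.2006 / -4.0282 = 0.54630 → 54.630% Dr-157, 45.370% Dr-161.

Dr-157: 54.630%, Dr-161: 45.370%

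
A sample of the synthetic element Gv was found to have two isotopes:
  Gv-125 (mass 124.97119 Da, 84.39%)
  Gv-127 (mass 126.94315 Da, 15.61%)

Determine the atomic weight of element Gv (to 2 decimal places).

Weight each isotope mass by its fractional abundance: 0.8439 × 124.97119 + 0.1561 × 126.94315
= 105.463187 + 19.815826 = 125.279013 Da

125.28 Da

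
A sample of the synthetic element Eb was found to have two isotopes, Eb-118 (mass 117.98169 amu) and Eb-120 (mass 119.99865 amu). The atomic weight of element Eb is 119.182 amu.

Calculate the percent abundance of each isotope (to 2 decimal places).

Let x be the fractional abundance of Eb-118; then Eb-120 has abundance 1 − x.
117.98169·x + 119.99865·(1 − x) = 119.182
(117.98169 − 119.99865)·x = 119.182 − 119.99865
x = -0.81665 / -2.01696 = 0.40489 → 40.49% Eb-118, 59.51% Eb-120.

Eb-118: 40.49%, Eb-120: 59.51%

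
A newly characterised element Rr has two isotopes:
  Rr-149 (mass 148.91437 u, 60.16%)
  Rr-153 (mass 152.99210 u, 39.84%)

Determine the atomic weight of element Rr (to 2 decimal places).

150.54 u

Weight each isotope mass by its fractional abundance: 0.6016 × 148.91437 + 0.3984 × 152.99210
= 89.586885 + 60.952053 = 150.538938 u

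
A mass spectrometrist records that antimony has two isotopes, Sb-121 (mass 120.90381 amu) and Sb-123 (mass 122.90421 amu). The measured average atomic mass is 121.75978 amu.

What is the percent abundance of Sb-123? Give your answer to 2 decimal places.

Let x be the fractional abundance of Sb-121; then Sb-123 has abundance 1 − x.
120.90381·x + 122.90421·(1 − x) = 121.75978
(120.90381 − 122.90421)·x = 121.75978 − 122.90421
x = -1.14443 / -2.00040 = 0.57210 → 57.21% Sb-121, 42.79% Sb-123.

42.79%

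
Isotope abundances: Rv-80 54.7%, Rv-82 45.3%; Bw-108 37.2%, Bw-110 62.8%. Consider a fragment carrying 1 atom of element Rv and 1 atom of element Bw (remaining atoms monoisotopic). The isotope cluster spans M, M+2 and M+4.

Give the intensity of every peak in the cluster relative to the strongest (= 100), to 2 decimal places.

Element Rv pattern (n=1): 0.5470 : 0.4530
Element Bw pattern (n=1): 0.3720 : 0.6280
Convolve the two distributions (both contribute in 2-u steps):
  M: 0.5470×0.3720 = 0.203484
  M+2: 0.5470×0.6280 + 0.4530×0.3720 = 0.512032
  M+4: 0.4530×0.6280 = 0.284484
Scale to base peak (0.512032) = 100: 39.74 : 100.00 : 55.56

39.74 : 100.00 : 55.56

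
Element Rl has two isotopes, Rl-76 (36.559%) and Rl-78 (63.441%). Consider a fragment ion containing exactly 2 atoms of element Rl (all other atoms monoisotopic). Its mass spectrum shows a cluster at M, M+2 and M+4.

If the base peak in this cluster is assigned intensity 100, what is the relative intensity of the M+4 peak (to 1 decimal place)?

Binomial terms of (0.36559 + 0.63441)^2: M 0.1337, M+2 0.4639, M+4 0.4025 → M+2 is the base peak.
P(M+2) = C(2,1) × 0.36559^1 × 0.63441^1 = 2 × 0.36559 × 0.63441 = 0.463868 (base)
P(M+4) = C(2,2) × 0.36559^0 × 0.63441^2 = 1 × 1.0000 × 0.40247605 = 0.402476
Relative intensity = 0.402476 / 0.463868 × 100 = 86.8

86.8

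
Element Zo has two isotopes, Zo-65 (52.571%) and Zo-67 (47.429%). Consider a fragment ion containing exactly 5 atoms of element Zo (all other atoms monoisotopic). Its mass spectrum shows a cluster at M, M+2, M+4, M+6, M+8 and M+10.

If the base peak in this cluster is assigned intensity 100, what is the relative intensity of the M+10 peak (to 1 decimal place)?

7.3

Binomial terms of (0.52571 + 0.47429)^5: M 0.0402, M+2 0.1811, M+4 0.3268, M+6 0.2949, M+8 0.1330, M+10 0.0240 → M+4 is the base peak.
P(M+4) = C(5,2) × 0.52571^3 × 0.47429^2 = 10 × 0.145291 × 0.224951 = 0.326834 (base)
P(M+10) = C(5,5) × 0.52571^0 × 0.47429^5 = 1 × 1.0000 × 0.02400048 = 0.024000
Relative intensity = 0.024000 / 0.326834 × 100 = 7.3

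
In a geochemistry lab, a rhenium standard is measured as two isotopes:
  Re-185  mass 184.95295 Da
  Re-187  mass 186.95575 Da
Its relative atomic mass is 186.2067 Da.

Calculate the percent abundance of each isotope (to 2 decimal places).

Writing the weighted mean with unknown fraction x of Re-185:
184.95295·x + 186.95575·(1 − x) = 186.2067
(184.95295 − 186.95575)·x = 186.2067 − 186.95575
x = -0.74905 / -2.00280 = 0.37400 → 37.40% Re-185, 62.60% Re-187.

Re-185: 37.40%, Re-187: 62.60%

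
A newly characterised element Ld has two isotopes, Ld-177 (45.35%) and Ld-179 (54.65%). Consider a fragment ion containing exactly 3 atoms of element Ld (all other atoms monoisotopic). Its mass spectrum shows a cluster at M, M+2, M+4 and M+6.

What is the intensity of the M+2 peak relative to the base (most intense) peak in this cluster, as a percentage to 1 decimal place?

83.0%

Term probabilities: M 0.0933, M+2 0.3372, M+4 0.4063, M+6 0.1632. Base peak = M+4.
P(M+4) = C(3,2) × 0.4535^1 × 0.5465^2 = 3 × 0.4535 × 0.29866225 = 0.406330 (base)
P(M+2) = C(3,1) × 0.4535^2 × 0.5465^1 = 3 × 0.20566225 × 0.5465 = 0.337183
Relative intensity = 0.337183 / 0.406330 × 100 = 83.0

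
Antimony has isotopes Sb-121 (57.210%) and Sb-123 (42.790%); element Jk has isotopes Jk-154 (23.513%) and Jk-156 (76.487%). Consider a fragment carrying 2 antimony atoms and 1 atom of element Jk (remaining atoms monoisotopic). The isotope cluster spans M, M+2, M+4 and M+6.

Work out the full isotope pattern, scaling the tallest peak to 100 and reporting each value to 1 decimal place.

18.4 : 87.5 : 100.0 : 33.5

Antimony pattern (n=2): 0.32729841 : 0.48960318 : 0.18309841
Element Jk pattern (n=1): 0.23513 : 0.76487
Convolve the two distributions (both contribute in 2-u steps):
  M: 0.32729841×0.23513 = 0.076958
  M+2: 0.32729841×0.76487 + 0.48960318×0.23513 = 0.365461
  M+4: 0.48960318×0.76487 + 0.18309841×0.23513 = 0.417535
  M+6: 0.18309841×0.76487 = 0.140046
Scale to base peak (0.417535) = 100: 18.4 : 87.5 : 100.0 : 33.5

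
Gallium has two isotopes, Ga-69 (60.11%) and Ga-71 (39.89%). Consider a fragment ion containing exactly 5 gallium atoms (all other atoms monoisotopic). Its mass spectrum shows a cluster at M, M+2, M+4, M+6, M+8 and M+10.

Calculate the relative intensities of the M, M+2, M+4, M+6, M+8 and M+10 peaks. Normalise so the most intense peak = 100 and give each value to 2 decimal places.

22.71 : 75.34 : 100.00 : 66.36 : 22.02 : 2.92

Each Ga atom is independently Ga-69 (p = 0.6011) or Ga-71 (q = 0.3989); the cluster is the binomial expansion (p + q)^5.
P(M) = 0.6011^5 = 0.078475
P(M+2) = 5 × 0.6011^4 × 0.3989^1 = 0.260388
P(M+4) = 10 × 0.6011^3 × 0.3989^2 = 0.345596
P(M+6) = 10 × 0.6011^2 × 0.3989^3 = 0.229343
P(M+8) = 5 × 0.6011^1 × 0.3989^4 = 0.076098
P(M+10) = 0.3989^5 = 0.010100
The M+4 peak is largest (0.345596); scaling to 100 gives 22.71 : 75.34 : 100.00 : 66.36 : 22.02 : 2.92.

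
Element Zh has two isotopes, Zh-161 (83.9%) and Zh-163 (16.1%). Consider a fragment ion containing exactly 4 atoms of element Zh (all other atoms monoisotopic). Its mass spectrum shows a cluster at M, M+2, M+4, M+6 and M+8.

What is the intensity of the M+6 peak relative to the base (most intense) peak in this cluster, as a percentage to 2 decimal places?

2.83%

Term probabilities: M 0.4955, M+2 0.3803, M+4 0.1095, M+6 0.0140, M+8 0.0007. Base peak = M.
P(M) = C(4,0) × 0.839^4 × 0.161^0 = 1 × 0.49550477 × 1.0000 = 0.495505 (base)
P(M+6) = C(4,3) × 0.839^1 × 0.161^3 = 4 × 0.8390 × 0.00417328 = 0.014006
Relative intensity = 0.014006 / 0.495505 × 100 = 2.83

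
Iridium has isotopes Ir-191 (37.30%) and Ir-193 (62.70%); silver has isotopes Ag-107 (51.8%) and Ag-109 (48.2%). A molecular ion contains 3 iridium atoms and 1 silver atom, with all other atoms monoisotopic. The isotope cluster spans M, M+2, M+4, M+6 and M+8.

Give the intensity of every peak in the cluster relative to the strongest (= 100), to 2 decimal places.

7.59 : 45.36 : 100.00 : 95.96 : 33.56

Iridium pattern (n=3): 0.05189512 : 0.26170165 : 0.43991135 : 0.24649188
Silver pattern (n=1): 0.5180 : 0.4820
Convolve the two distributions (both contribute in 2-u steps):
  M: 0.05189512×0.5180 = 0.026882
  M+2: 0.05189512×0.4820 + 0.26170165×0.5180 = 0.160575
  M+4: 0.26170165×0.4820 + 0.43991135×0.5180 = 0.354014
  M+6: 0.43991135×0.4820 + 0.24649188×0.5180 = 0.339720
  M+8: 0.24649188×0.4820 = 0.118809
Scale to base peak (0.354014) = 100: 7.59 : 45.36 : 100.00 : 95.96 : 33.56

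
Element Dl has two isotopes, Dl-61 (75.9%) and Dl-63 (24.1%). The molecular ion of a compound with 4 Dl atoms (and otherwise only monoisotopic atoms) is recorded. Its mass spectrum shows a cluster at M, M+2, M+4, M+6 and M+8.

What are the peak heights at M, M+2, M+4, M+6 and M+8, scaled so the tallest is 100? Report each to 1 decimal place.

78.7 : 100.0 : 47.6 : 10.1 : 0.8

Each Dl atom is independently Dl-61 (p = 0.759) or Dl-63 (q = 0.241); the cluster is the binomial expansion (p + q)^4.
P(M) = 0.759^4 = 0.331869
P(M+2) = 4 × 0.759^3 × 0.241^1 = 0.421505
P(M+4) = 6 × 0.759^2 × 0.241^2 = 0.200756
P(M+6) = 4 × 0.759^1 × 0.241^3 = 0.042496
P(M+8) = 0.241^4 = 0.003373
The M+2 peak is largest (0.421505); scaling to 100 gives 78.7 : 100.0 : 47.6 : 10.1 : 0.8.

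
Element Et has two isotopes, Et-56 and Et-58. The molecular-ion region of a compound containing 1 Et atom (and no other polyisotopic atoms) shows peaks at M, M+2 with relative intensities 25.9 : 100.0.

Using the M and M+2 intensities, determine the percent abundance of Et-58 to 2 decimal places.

Let p = fractional abundance of Et-56. I(M+2)/I(M) = [C(1,1)·p^0·(1−p)] / p^1 = 1·(1−p)/p = 100.0/25.9 = 3.8610
(1−p)/p = 3.8610/1 = 3.8610  ⇒  p = 1/(1 + 3.8610) = 0.2057
Et-56: 20.57%, Et-58: 79.43%.

79.43%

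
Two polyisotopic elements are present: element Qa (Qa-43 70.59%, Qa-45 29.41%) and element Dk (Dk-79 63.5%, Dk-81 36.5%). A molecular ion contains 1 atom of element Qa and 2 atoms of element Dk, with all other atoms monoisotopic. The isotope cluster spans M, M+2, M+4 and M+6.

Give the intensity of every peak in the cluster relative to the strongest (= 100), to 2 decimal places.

Element Qa pattern (n=1): 0.7059 : 0.2941
Element Dk pattern (n=2): 0.403225 : 0.46355 : 0.133225
Convolve the two distributions (both contribute in 2-u steps):
  M: 0.7059×0.403225 = 0.284637
  M+2: 0.7059×0.46355 + 0.2941×0.403225 = 0.445808
  M+4: 0.7059×0.133225 + 0.2941×0.46355 = 0.230374
  M+6: 0.2941×0.133225 = 0.039181
Scale to base peak (0.445808) = 100: 63.85 : 100.00 : 51.68 : 8.79

63.85 : 100.00 : 51.68 : 8.79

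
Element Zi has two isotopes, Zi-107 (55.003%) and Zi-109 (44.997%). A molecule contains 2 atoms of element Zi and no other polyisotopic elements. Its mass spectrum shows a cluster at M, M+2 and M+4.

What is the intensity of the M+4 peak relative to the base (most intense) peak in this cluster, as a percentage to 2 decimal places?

Term probabilities: M 0.3025, M+2 0.4950, M+4 0.2025. Base peak = M+2.
P(M+2) = C(2,1) × 0.55003^1 × 0.44997^1 = 2 × 0.55003 × 0.44997 = 0.494994 (base)
P(M+4) = C(2,2) × 0.55003^0 × 0.44997^2 = 1 × 1.0000 × 0.202473 = 0.202473
Relative intensity = 0.202473 / 0.494994 × 100 = 40.90

40.90%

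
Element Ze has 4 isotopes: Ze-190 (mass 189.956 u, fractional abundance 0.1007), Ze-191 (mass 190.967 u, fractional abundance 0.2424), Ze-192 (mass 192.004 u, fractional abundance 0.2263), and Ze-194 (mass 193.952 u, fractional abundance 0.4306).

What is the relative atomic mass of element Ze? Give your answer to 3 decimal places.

The abundance-weighted mean is 0.1007 × 189.956 + 0.2424 × 190.967 + 0.2263 × 192.004 + 0.4306 × 193.952
= 19.1286 + 46.2904 + 43.4505 + 83.5157 = 192.3852 u

192.385 u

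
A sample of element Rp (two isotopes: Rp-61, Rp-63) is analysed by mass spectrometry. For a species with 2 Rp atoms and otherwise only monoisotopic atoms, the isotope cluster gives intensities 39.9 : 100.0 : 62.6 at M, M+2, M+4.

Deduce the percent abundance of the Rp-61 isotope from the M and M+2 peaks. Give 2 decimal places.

44.38%

Let p = fractional abundance of Rp-61. I(M+2)/I(M) = [C(2,1)·p^1·(1−p)] / p^2 = 2·(1−p)/p = 100.0/39.9 = 2.5063
(1−p)/p = 2.5063/2 = 1.2531  ⇒  p = 1/(1 + 1.2531) = 0.4438
Rp-61: 44.38%, Rp-63: 55.62%.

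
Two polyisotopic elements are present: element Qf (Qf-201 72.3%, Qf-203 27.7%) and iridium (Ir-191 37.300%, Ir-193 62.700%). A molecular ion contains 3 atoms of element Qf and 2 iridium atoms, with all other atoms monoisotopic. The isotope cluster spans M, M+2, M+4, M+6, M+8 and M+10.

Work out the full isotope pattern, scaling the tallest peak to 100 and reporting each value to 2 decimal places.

Element Qf pattern (n=3): 0.37793307 : 0.4343878 : 0.1664252 : 0.02125393
Iridium pattern (n=2): 0.139129 : 0.467742 : 0.393129
Convolve the two distributions (both contribute in 2-u steps):
  M: 0.37793307×0.139129 = 0.052581
  M+2: 0.37793307×0.467742 + 0.4343878×0.139129 = 0.237211
  M+4: 0.37793307×0.393129 + 0.4343878×0.467742 + 0.1664252×0.139129 = 0.374912
  M+6: 0.4343878×0.393129 + 0.1664252×0.467742 + 0.02125393×0.139129 = 0.251572
  M+8: 0.1664252×0.393129 + 0.02125393×0.467742 = 0.075368
  M+10: 0.02125393×0.393129 = 0.008356
Scale to base peak (0.374912) = 100: 14.02 : 63.27 : 100.00 : 67.10 : 20.10 : 2.23

14.02 : 63.27 : 100.00 : 67.10 : 20.10 : 2.23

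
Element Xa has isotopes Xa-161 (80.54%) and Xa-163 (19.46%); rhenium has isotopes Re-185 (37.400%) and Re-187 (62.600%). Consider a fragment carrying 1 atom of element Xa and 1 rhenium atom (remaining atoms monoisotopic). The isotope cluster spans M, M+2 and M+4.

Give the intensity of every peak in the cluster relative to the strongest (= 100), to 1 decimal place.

52.2 : 100.0 : 21.1

Element Xa pattern (n=1): 0.8054 : 0.1946
Rhenium pattern (n=1): 0.3740 : 0.6260
Convolve the two distributions (both contribute in 2-u steps):
  M: 0.8054×0.3740 = 0.301220
  M+2: 0.8054×0.6260 + 0.1946×0.3740 = 0.576961
  M+4: 0.1946×0.6260 = 0.121820
Scale to base peak (0.576961) = 100: 52.2 : 100.0 : 21.1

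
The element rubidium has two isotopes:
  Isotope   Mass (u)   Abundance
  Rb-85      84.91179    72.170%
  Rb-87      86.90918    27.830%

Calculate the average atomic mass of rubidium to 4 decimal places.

Ar = Σ fᵢ·mᵢ = 0.72170 × 84.91179 + 0.27830 × 86.90918
= 61.280839 + 24.186825 = 85.467664 u

85.4677 u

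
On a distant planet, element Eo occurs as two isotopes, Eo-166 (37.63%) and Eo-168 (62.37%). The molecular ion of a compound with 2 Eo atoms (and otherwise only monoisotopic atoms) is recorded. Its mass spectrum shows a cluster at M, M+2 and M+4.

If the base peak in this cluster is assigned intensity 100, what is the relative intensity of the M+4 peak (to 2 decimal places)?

(0.3763 + 0.6237)^2 gives M 0.1416, M+2 0.4694, M+4 0.3890; the largest is M+2.
P(M+2) = C(2,1) × 0.3763^1 × 0.6237^1 = 2 × 0.3763 × 0.6237 = 0.469397 (base)
P(M+4) = C(2,2) × 0.3763^0 × 0.6237^2 = 1 × 1.0000 × 0.38900169 = 0.389002
Relative intensity = 0.389002 / 0.469397 × 100 = 82.87

82.87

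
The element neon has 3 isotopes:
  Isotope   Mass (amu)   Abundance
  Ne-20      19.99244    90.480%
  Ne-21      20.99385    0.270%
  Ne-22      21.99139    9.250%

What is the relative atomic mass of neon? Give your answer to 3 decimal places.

Weight each isotope mass by its fractional abundance: 0.90480 × 19.99244 + 0.00270 × 20.99385 + 0.09250 × 21.99139
= 18.089160 + 0.056683 + 2.034204 = 20.180047 amu

20.180 amu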